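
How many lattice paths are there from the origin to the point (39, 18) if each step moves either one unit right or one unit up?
Number of paths = 310325523515700

A monotone lattice path from (0, 0) to (39, 18) consists of 39 east steps and 18 north steps in some order, so it is determined by which 39 of the 57 steps are east. The count is C(57, 39) = 310325523515700.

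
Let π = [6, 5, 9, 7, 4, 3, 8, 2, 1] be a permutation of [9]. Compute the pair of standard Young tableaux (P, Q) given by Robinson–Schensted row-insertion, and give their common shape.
P = [1, 7, 8] / [2, 9] / [3] / [4] / [5] / [6];  Q = [1, 3, 7] / [2, 4] / [5] / [6] / [8] / [9];  common shape = (3, 2, 1, 1, 1, 1)

Row-insert the values π_1, π_2, … into P one at a time, bumping the leftmost entry strictly greater than the inserted value down to the next row. The recording tableau Q records, in position (i, j), the step at which that cell was added to P.
  Insert 6 (step 1): P = [6];  Q = [1]
  Insert 5 (step 2): P = [5] / [6];  Q = [1] / [2]
  Insert 9 (step 3): P = [5, 9] / [6];  Q = [1, 3] / [2]
  Insert 7 (step 4): P = [5, 7] / [6, 9];  Q = [1, 3] / [2, 4]
  Insert 4 (step 5): P = [4, 7] / [5, 9] / [6];  Q = [1, 3] / [2, 4] / [5]
  Insert 3 (step 6): P = [3, 7] / [4, 9] / [5] / [6];  Q = [1, 3] / [2, 4] / [5] / [6]
  Insert 8 (step 7): P = [3, 7, 8] / [4, 9] / [5] / [6];  Q = [1, 3, 7] / [2, 4] / [5] / [6]
  Insert 2 (step 8): P = [2, 7, 8] / [3, 9] / [4] / [5] / [6];  Q = [1, 3, 7] / [2, 4] / [5] / [6] / [8]
  Insert 1 (step 9): P = [1, 7, 8] / [2, 9] / [3] / [4] / [5] / [6];  Q = [1, 3, 7] / [2, 4] / [5] / [6] / [8] / [9]
Final shape: (3, 2, 1, 1, 1, 1).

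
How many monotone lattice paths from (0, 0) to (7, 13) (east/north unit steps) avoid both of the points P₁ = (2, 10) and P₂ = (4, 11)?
Number of paths = 62154

Inclusion–exclusion. Total paths: C(20, 7) = 77520. Through P₁: C(12, 2)·C(8, 5) = 3696. Through P₂: C(15, 4)·C(5, 3) = 13650. Since P₁ is strictly southwest of P₂, a monotone path through both must visit P₁ then P₂; paths through both = C(12, 2)·C(3, 2)·C(5, 3) = 1980. Avoid both = 77520 − 3696 − 13650 + 1980 = 62154.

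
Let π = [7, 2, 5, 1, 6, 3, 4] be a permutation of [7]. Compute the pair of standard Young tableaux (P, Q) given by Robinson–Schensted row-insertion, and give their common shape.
P = [1, 3, 4] / [2, 5, 6] / [7];  Q = [1, 3, 5] / [2, 6, 7] / [4];  common shape = (3, 3, 1)

Row-insert the values π_1, π_2, … into P one at a time, bumping the leftmost entry strictly greater than the inserted value down to the next row. The recording tableau Q records, in position (i, j), the step at which that cell was added to P.
  Insert 7 (step 1): P = [7];  Q = [1]
  Insert 2 (step 2): P = [2] / [7];  Q = [1] / [2]
  Insert 5 (step 3): P = [2, 5] / [7];  Q = [1, 3] / [2]
  Insert 1 (step 4): P = [1, 5] / [2] / [7];  Q = [1, 3] / [2] / [4]
  Insert 6 (step 5): P = [1, 5, 6] / [2] / [7];  Q = [1, 3, 5] / [2] / [4]
  Insert 3 (step 6): P = [1, 3, 6] / [2, 5] / [7];  Q = [1, 3, 5] / [2, 6] / [4]
  Insert 4 (step 7): P = [1, 3, 4] / [2, 5, 6] / [7];  Q = [1, 3, 5] / [2, 6, 7] / [4]
Final shape: (3, 3, 1).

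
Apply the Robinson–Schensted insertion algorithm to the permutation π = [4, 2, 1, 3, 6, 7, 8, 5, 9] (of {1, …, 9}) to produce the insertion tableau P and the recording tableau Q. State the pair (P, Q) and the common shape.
P = [1, 3, 5, 7, 8, 9] / [2, 6] / [4];  Q = [1, 4, 5, 6, 7, 9] / [2, 8] / [3];  common shape = (6, 2, 1)

Row-insert the values π_1, π_2, … into P one at a time, bumping the leftmost entry strictly greater than the inserted value down to the next row. The recording tableau Q records, in position (i, j), the step at which that cell was added to P.
  Insert 4 (step 1): P = [4];  Q = [1]
  Insert 2 (step 2): P = [2] / [4];  Q = [1] / [2]
  Insert 1 (step 3): P = [1] / [2] / [4];  Q = [1] / [2] / [3]
  Insert 3 (step 4): P = [1, 3] / [2] / [4];  Q = [1, 4] / [2] / [3]
  Insert 6 (step 5): P = [1, 3, 6] / [2] / [4];  Q = [1, 4, 5] / [2] / [3]
  Insert 7 (step 6): P = [1, 3, 6, 7] / [2] / [4];  Q = [1, 4, 5, 6] / [2] / [3]
  Insert 8 (step 7): P = [1, 3, 6, 7, 8] / [2] / [4];  Q = [1, 4, 5, 6, 7] / [2] / [3]
  Insert 5 (step 8): P = [1, 3, 5, 7, 8] / [2, 6] / [4];  Q = [1, 4, 5, 6, 7] / [2, 8] / [3]
  Insert 9 (step 9): P = [1, 3, 5, 7, 8, 9] / [2, 6] / [4];  Q = [1, 4, 5, 6, 7, 9] / [2, 8] / [3]
Final shape: (6, 2, 1).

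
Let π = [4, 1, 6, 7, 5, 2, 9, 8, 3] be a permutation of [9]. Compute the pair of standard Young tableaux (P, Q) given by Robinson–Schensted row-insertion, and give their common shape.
P = [1, 2, 3, 8] / [4, 5, 7] / [6, 9];  Q = [1, 3, 4, 7] / [2, 5, 8] / [6, 9];  common shape = (4, 3, 2)

Row-insert the values π_1, π_2, … into P one at a time, bumping the leftmost entry strictly greater than the inserted value down to the next row. The recording tableau Q records, in position (i, j), the step at which that cell was added to P.
  Insert 4 (step 1): P = [4];  Q = [1]
  Insert 1 (step 2): P = [1] / [4];  Q = [1] / [2]
  Insert 6 (step 3): P = [1, 6] / [4];  Q = [1, 3] / [2]
  Insert 7 (step 4): P = [1, 6, 7] / [4];  Q = [1, 3, 4] / [2]
  Insert 5 (step 5): P = [1, 5, 7] / [4, 6];  Q = [1, 3, 4] / [2, 5]
  Insert 2 (step 6): P = [1, 2, 7] / [4, 5] / [6];  Q = [1, 3, 4] / [2, 5] / [6]
  Insert 9 (step 7): P = [1, 2, 7, 9] / [4, 5] / [6];  Q = [1, 3, 4, 7] / [2, 5] / [6]
  Insert 8 (step 8): P = [1, 2, 7, 8] / [4, 5, 9] / [6];  Q = [1, 3, 4, 7] / [2, 5, 8] / [6]
  Insert 3 (step 9): P = [1, 2, 3, 8] / [4, 5, 7] / [6, 9];  Q = [1, 3, 4, 7] / [2, 5, 8] / [6, 9]
Final shape: (4, 3, 2).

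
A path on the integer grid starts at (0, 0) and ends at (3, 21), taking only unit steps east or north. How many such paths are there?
Number of paths = 2024

A monotone lattice path from (0, 0) to (3, 21) consists of 3 east steps and 21 north steps in some order, so it is determined by which 3 of the 24 steps are east. The count is C(24, 3) = 2024.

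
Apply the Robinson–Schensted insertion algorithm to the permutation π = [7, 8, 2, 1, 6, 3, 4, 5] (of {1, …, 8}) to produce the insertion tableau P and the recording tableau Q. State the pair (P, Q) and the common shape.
P = [1, 3, 4, 5] / [2, 6] / [7, 8];  Q = [1, 2, 7, 8] / [3, 5] / [4, 6];  common shape = (4, 2, 2)

Row-insert the values π_1, π_2, … into P one at a time, bumping the leftmost entry strictly greater than the inserted value down to the next row. The recording tableau Q records, in position (i, j), the step at which that cell was added to P.
  Insert 7 (step 1): P = [7];  Q = [1]
  Insert 8 (step 2): P = [7, 8];  Q = [1, 2]
  Insert 2 (step 3): P = [2, 8] / [7];  Q = [1, 2] / [3]
  Insert 1 (step 4): P = [1, 8] / [2] / [7];  Q = [1, 2] / [3] / [4]
  Insert 6 (step 5): P = [1, 6] / [2, 8] / [7];  Q = [1, 2] / [3, 5] / [4]
  Insert 3 (step 6): P = [1, 3] / [2, 6] / [7, 8];  Q = [1, 2] / [3, 5] / [4, 6]
  Insert 4 (step 7): P = [1, 3, 4] / [2, 6] / [7, 8];  Q = [1, 2, 7] / [3, 5] / [4, 6]
  Insert 5 (step 8): P = [1, 3, 4, 5] / [2, 6] / [7, 8];  Q = [1, 2, 7, 8] / [3, 5] / [4, 6]
Final shape: (4, 2, 2).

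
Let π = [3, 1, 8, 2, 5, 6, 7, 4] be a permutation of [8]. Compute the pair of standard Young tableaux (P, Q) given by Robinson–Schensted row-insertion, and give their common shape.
P = [1, 2, 4, 6, 7] / [3, 5] / [8];  Q = [1, 3, 5, 6, 7] / [2, 4] / [8];  common shape = (5, 2, 1)

Row-insert the values π_1, π_2, … into P one at a time, bumping the leftmost entry strictly greater than the inserted value down to the next row. The recording tableau Q records, in position (i, j), the step at which that cell was added to P.
  Insert 3 (step 1): P = [3];  Q = [1]
  Insert 1 (step 2): P = [1] / [3];  Q = [1] / [2]
  Insert 8 (step 3): P = [1, 8] / [3];  Q = [1, 3] / [2]
  Insert 2 (step 4): P = [1, 2] / [3, 8];  Q = [1, 3] / [2, 4]
  Insert 5 (step 5): P = [1, 2, 5] / [3, 8];  Q = [1, 3, 5] / [2, 4]
  Insert 6 (step 6): P = [1, 2, 5, 6] / [3, 8];  Q = [1, 3, 5, 6] / [2, 4]
  Insert 7 (step 7): P = [1, 2, 5, 6, 7] / [3, 8];  Q = [1, 3, 5, 6, 7] / [2, 4]
  Insert 4 (step 8): P = [1, 2, 4, 6, 7] / [3, 5] / [8];  Q = [1, 3, 5, 6, 7] / [2, 4] / [8]
Final shape: (5, 2, 1).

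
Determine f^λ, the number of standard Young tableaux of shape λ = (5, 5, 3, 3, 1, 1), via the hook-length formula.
# SYT of shape (5, 5, 3, 3, 1, 1) = 6534528

Hook-length formula: f^λ = n! / Π hook(c), product over all cells c of the Young diagram. For λ = (5, 5, 3, 3, 1, 1), n = 18 boxes. Hook lengths by row (left-to-right, top-to-bottom): [10, 7, 6, 3, 2]; [9, 6, 5, 2, 1]; [6, 3, 2]; [5, 2, 1]; [2]; [1]. Product of hooks = 979776000. So f^λ = 18! / 979776000 = 6402373705728000 / 979776000 = 6534528.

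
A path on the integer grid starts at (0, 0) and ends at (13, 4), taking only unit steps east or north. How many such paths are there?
Number of paths = 2380

A monotone lattice path from (0, 0) to (13, 4) consists of 13 east steps and 4 north steps in some order, so it is determined by which 13 of the 17 steps are east. The count is C(17, 13) = 2380.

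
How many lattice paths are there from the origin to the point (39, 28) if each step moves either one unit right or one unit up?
Number of paths = 5864393356544251760

A monotone lattice path from (0, 0) to (39, 28) consists of 39 east steps and 28 north steps in some order, so it is determined by which 39 of the 67 steps are east. The count is C(67, 39) = 5864393356544251760.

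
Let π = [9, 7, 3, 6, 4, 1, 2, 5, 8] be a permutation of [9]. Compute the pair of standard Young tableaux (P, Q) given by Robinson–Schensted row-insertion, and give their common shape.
P = [1, 2, 5, 8] / [3, 4] / [6] / [7] / [9];  Q = [1, 4, 8, 9] / [2, 7] / [3] / [5] / [6];  common shape = (4, 2, 1, 1, 1)

Row-insert the values π_1, π_2, … into P one at a time, bumping the leftmost entry strictly greater than the inserted value down to the next row. The recording tableau Q records, in position (i, j), the step at which that cell was added to P.
  Insert 9 (step 1): P = [9];  Q = [1]
  Insert 7 (step 2): P = [7] / [9];  Q = [1] / [2]
  Insert 3 (step 3): P = [3] / [7] / [9];  Q = [1] / [2] / [3]
  Insert 6 (step 4): P = [3, 6] / [7] / [9];  Q = [1, 4] / [2] / [3]
  Insert 4 (step 5): P = [3, 4] / [6] / [7] / [9];  Q = [1, 4] / [2] / [3] / [5]
  Insert 1 (step 6): P = [1, 4] / [3] / [6] / [7] / [9];  Q = [1, 4] / [2] / [3] / [5] / [6]
  Insert 2 (step 7): P = [1, 2] / [3, 4] / [6] / [7] / [9];  Q = [1, 4] / [2, 7] / [3] / [5] / [6]
  Insert 5 (step 8): P = [1, 2, 5] / [3, 4] / [6] / [7] / [9];  Q = [1, 4, 8] / [2, 7] / [3] / [5] / [6]
  Insert 8 (step 9): P = [1, 2, 5, 8] / [3, 4] / [6] / [7] / [9];  Q = [1, 4, 8, 9] / [2, 7] / [3] / [5] / [6]
Final shape: (4, 2, 1, 1, 1).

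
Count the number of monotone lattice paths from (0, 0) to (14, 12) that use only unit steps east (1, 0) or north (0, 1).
Number of paths = 9657700

A monotone lattice path from (0, 0) to (14, 12) consists of 14 east steps and 12 north steps in some order, so it is determined by which 14 of the 26 steps are east. The count is C(26, 14) = 9657700.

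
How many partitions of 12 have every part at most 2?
p(12, parts ≤ 2) = 7

Partitions of 12 with all parts ≤ 2: 2+2+2+2+2+2, 2+2+2+2+2+1+1, 2+2+2+2+1+1+1+1, 2+2+2+1+1+1+1+1+1, 2+2+1+1+1+1+1+1+1+1, 2+1+1+1+1+1+1+1+1+1+1, 1+1+1+1+1+1+1+1+1+1+1+1. Count = 7.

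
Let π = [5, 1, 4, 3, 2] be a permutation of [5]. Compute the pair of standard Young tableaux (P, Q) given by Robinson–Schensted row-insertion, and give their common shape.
P = [1, 2] / [3] / [4] / [5];  Q = [1, 3] / [2] / [4] / [5];  common shape = (2, 1, 1, 1)

Row-insert the values π_1, π_2, … into P one at a time, bumping the leftmost entry strictly greater than the inserted value down to the next row. The recording tableau Q records, in position (i, j), the step at which that cell was added to P.
  Insert 5 (step 1): P = [5];  Q = [1]
  Insert 1 (step 2): P = [1] / [5];  Q = [1] / [2]
  Insert 4 (step 3): P = [1, 4] / [5];  Q = [1, 3] / [2]
  Insert 3 (step 4): P = [1, 3] / [4] / [5];  Q = [1, 3] / [2] / [4]
  Insert 2 (step 5): P = [1, 2] / [3] / [4] / [5];  Q = [1, 3] / [2] / [4] / [5]
Final shape: (2, 1, 1, 1).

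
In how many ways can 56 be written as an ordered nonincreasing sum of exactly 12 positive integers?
p(56, 12 parts) = 42333

Partitions of n into exactly k parts are in bijection with partitions of n − k into at most k parts (subtract 1 from each part). So p(56, exactly 12) = p(44, parts ≤ 12). Computing via the recurrence p(m, j) = p(m, j−1) + p(m−j, j) gives 42333.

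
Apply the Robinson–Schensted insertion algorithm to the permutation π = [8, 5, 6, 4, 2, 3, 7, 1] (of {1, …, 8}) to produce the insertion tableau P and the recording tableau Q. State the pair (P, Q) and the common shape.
P = [1, 3, 7] / [2, 6] / [4] / [5] / [8];  Q = [1, 3, 7] / [2, 6] / [4] / [5] / [8];  common shape = (3, 2, 1, 1, 1)

Row-insert the values π_1, π_2, … into P one at a time, bumping the leftmost entry strictly greater than the inserted value down to the next row. The recording tableau Q records, in position (i, j), the step at which that cell was added to P.
  Insert 8 (step 1): P = [8];  Q = [1]
  Insert 5 (step 2): P = [5] / [8];  Q = [1] / [2]
  Insert 6 (step 3): P = [5, 6] / [8];  Q = [1, 3] / [2]
  Insert 4 (step 4): P = [4, 6] / [5] / [8];  Q = [1, 3] / [2] / [4]
  Insert 2 (step 5): P = [2, 6] / [4] / [5] / [8];  Q = [1, 3] / [2] / [4] / [5]
  Insert 3 (step 6): P = [2, 3] / [4, 6] / [5] / [8];  Q = [1, 3] / [2, 6] / [4] / [5]
  Insert 7 (step 7): P = [2, 3, 7] / [4, 6] / [5] / [8];  Q = [1, 3, 7] / [2, 6] / [4] / [5]
  Insert 1 (step 8): P = [1, 3, 7] / [2, 6] / [4] / [5] / [8];  Q = [1, 3, 7] / [2, 6] / [4] / [5] / [8]
Final shape: (3, 2, 1, 1, 1).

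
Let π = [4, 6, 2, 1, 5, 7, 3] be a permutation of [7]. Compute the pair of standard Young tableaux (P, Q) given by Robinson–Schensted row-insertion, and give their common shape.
P = [1, 3, 7] / [2, 5] / [4, 6];  Q = [1, 2, 6] / [3, 5] / [4, 7];  common shape = (3, 2, 2)

Row-insert the values π_1, π_2, … into P one at a time, bumping the leftmost entry strictly greater than the inserted value down to the next row. The recording tableau Q records, in position (i, j), the step at which that cell was added to P.
  Insert 4 (step 1): P = [4];  Q = [1]
  Insert 6 (step 2): P = [4, 6];  Q = [1, 2]
  Insert 2 (step 3): P = [2, 6] / [4];  Q = [1, 2] / [3]
  Insert 1 (step 4): P = [1, 6] / [2] / [4];  Q = [1, 2] / [3] / [4]
  Insert 5 (step 5): P = [1, 5] / [2, 6] / [4];  Q = [1, 2] / [3, 5] / [4]
  Insert 7 (step 6): P = [1, 5, 7] / [2, 6] / [4];  Q = [1, 2, 6] / [3, 5] / [4]
  Insert 3 (step 7): P = [1, 3, 7] / [2, 5] / [4, 6];  Q = [1, 2, 6] / [3, 5] / [4, 7]
Final shape: (3, 2, 2).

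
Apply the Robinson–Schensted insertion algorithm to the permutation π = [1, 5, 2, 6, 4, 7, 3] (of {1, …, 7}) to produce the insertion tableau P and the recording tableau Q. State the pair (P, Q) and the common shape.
P = [1, 2, 3, 7] / [4, 6] / [5];  Q = [1, 2, 4, 6] / [3, 5] / [7];  common shape = (4, 2, 1)

Row-insert the values π_1, π_2, … into P one at a time, bumping the leftmost entry strictly greater than the inserted value down to the next row. The recording tableau Q records, in position (i, j), the step at which that cell was added to P.
  Insert 1 (step 1): P = [1];  Q = [1]
  Insert 5 (step 2): P = [1, 5];  Q = [1, 2]
  Insert 2 (step 3): P = [1, 2] / [5];  Q = [1, 2] / [3]
  Insert 6 (step 4): P = [1, 2, 6] / [5];  Q = [1, 2, 4] / [3]
  Insert 4 (step 5): P = [1, 2, 4] / [5, 6];  Q = [1, 2, 4] / [3, 5]
  Insert 7 (step 6): P = [1, 2, 4, 7] / [5, 6];  Q = [1, 2, 4, 6] / [3, 5]
  Insert 3 (step 7): P = [1, 2, 3, 7] / [4, 6] / [5];  Q = [1, 2, 4, 6] / [3, 5] / [7]
Final shape: (4, 2, 1).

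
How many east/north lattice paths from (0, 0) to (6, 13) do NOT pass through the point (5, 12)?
Number of paths = 14756

Total paths from (0, 0) to (6, 13): C(19, 6) = 27132. Paths through (5, 12): (paths (0, 0) → (5, 12)) × (paths (5, 12) → (6, 13)) = C(17, 5) · C(2, 1) = 6188 · 2 = 12376. Avoidance count = 27132 − 12376 = 14756.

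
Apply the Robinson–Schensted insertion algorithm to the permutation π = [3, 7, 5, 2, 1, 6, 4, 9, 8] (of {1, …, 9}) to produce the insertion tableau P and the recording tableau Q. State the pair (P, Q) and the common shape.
P = [1, 4, 6, 8] / [2, 5, 9] / [3] / [7];  Q = [1, 2, 6, 8] / [3, 7, 9] / [4] / [5];  common shape = (4, 3, 1, 1)

Row-insert the values π_1, π_2, … into P one at a time, bumping the leftmost entry strictly greater than the inserted value down to the next row. The recording tableau Q records, in position (i, j), the step at which that cell was added to P.
  Insert 3 (step 1): P = [3];  Q = [1]
  Insert 7 (step 2): P = [3, 7];  Q = [1, 2]
  Insert 5 (step 3): P = [3, 5] / [7];  Q = [1, 2] / [3]
  Insert 2 (step 4): P = [2, 5] / [3] / [7];  Q = [1, 2] / [3] / [4]
  Insert 1 (step 5): P = [1, 5] / [2] / [3] / [7];  Q = [1, 2] / [3] / [4] / [5]
  Insert 6 (step 6): P = [1, 5, 6] / [2] / [3] / [7];  Q = [1, 2, 6] / [3] / [4] / [5]
  Insert 4 (step 7): P = [1, 4, 6] / [2, 5] / [3] / [7];  Q = [1, 2, 6] / [3, 7] / [4] / [5]
  Insert 9 (step 8): P = [1, 4, 6, 9] / [2, 5] / [3] / [7];  Q = [1, 2, 6, 8] / [3, 7] / [4] / [5]
  Insert 8 (step 9): P = [1, 4, 6, 8] / [2, 5, 9] / [3] / [7];  Q = [1, 2, 6, 8] / [3, 7, 9] / [4] / [5]
Final shape: (4, 3, 1, 1).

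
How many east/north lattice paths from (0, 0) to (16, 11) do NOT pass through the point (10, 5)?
Number of paths = 10263123

Total paths from (0, 0) to (16, 11): C(27, 16) = 13037895. Paths through (10, 5): (paths (0, 0) → (10, 5)) × (paths (10, 5) → (16, 11)) = C(15, 10) · C(12, 6) = 3003 · 924 = 2774772. Avoidance count = 13037895 − 2774772 = 10263123.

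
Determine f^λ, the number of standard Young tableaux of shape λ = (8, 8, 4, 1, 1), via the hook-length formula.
# SYT of shape (8, 8, 4, 1, 1) = 242492250

Hook-length formula: f^λ = n! / Π hook(c), product over all cells c of the Young diagram. For λ = (8, 8, 4, 1, 1), n = 22 boxes. Hook lengths by row (left-to-right, top-to-bottom): [12, 9, 8, 7, 5, 4, 3, 2]; [11, 8, 7, 6, 4, 3, 2, 1]; [6, 3, 2, 1]; [2]; [1]. Product of hooks = 4635202682880. So f^λ = 22! / 4635202682880 = 1124000727777607680000 / 4635202682880 = 242492250.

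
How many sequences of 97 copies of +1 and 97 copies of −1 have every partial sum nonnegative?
C_97 = 14657929356129575437016877846657032761712954950899755100

These ballot sequences are counted by the Catalan number C_n = (1/(n + 1)) · C(2n, n). For n = 97: C_97 = (1/98) · C(194, 97) = 1436477076900698392827654028972389210647869585188175999800/98 = 14657929356129575437016877846657032761712954950899755100.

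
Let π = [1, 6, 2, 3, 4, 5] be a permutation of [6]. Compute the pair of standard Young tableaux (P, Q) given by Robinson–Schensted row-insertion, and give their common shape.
P = [1, 2, 3, 4, 5] / [6];  Q = [1, 2, 4, 5, 6] / [3];  common shape = (5, 1)

Row-insert the values π_1, π_2, … into P one at a time, bumping the leftmost entry strictly greater than the inserted value down to the next row. The recording tableau Q records, in position (i, j), the step at which that cell was added to P.
  Insert 1 (step 1): P = [1];  Q = [1]
  Insert 6 (step 2): P = [1, 6];  Q = [1, 2]
  Insert 2 (step 3): P = [1, 2] / [6];  Q = [1, 2] / [3]
  Insert 3 (step 4): P = [1, 2, 3] / [6];  Q = [1, 2, 4] / [3]
  Insert 4 (step 5): P = [1, 2, 3, 4] / [6];  Q = [1, 2, 4, 5] / [3]
  Insert 5 (step 6): P = [1, 2, 3, 4, 5] / [6];  Q = [1, 2, 4, 5, 6] / [3]
Final shape: (5, 1).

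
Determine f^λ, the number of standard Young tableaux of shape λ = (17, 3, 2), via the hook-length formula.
# SYT of shape (17, 3, 2) = 98175

Hook-length formula: f^λ = n! / Π hook(c), product over all cells c of the Young diagram. For λ = (17, 3, 2), n = 22 boxes. Hook lengths by row (left-to-right, top-to-bottom): [19, 18, 16, 14, 13, 12, 11, 10, 9, 8, 7, 6, 5, 4, 3, 2, 1]; [4, 3, 1]; [2, 1]. Product of hooks = 11448950626713600. So f^λ = 22! / 11448950626713600 = 1124000727777607680000 / 11448950626713600 = 98175.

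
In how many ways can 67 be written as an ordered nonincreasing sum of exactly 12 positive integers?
p(67, 12 parts) = 185425

Partitions of n into exactly k parts are in bijection with partitions of n − k into at most k parts (subtract 1 from each part). So p(67, exactly 12) = p(55, parts ≤ 12). Computing via the recurrence p(m, j) = p(m, j−1) + p(m−j, j) gives 185425.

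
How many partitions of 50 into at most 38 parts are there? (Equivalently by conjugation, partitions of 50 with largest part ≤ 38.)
p(50, parts ≤ 38) = 204031

Use the recurrence p(n, m) = p(n, m−1) + p(n−m, m): either the largest part is < m (count p(n, m−1)) or the largest part is exactly m (remove one copy of m, count p(n−m, m)). With p(0, ·) = 1 this gives p(50, parts ≤ 38) = 204031. (By conjugating Young diagrams, this also counts partitions of 50 into at most 38 parts.)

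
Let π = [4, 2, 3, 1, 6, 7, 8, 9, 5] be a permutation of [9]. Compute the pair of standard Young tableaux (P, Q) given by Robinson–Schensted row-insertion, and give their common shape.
P = [1, 3, 5, 7, 8, 9] / [2, 6] / [4];  Q = [1, 3, 5, 6, 7, 8] / [2, 9] / [4];  common shape = (6, 2, 1)

Row-insert the values π_1, π_2, … into P one at a time, bumping the leftmost entry strictly greater than the inserted value down to the next row. The recording tableau Q records, in position (i, j), the step at which that cell was added to P.
  Insert 4 (step 1): P = [4];  Q = [1]
  Insert 2 (step 2): P = [2] / [4];  Q = [1] / [2]
  Insert 3 (step 3): P = [2, 3] / [4];  Q = [1, 3] / [2]
  Insert 1 (step 4): P = [1, 3] / [2] / [4];  Q = [1, 3] / [2] / [4]
  Insert 6 (step 5): P = [1, 3, 6] / [2] / [4];  Q = [1, 3, 5] / [2] / [4]
  Insert 7 (step 6): P = [1, 3, 6, 7] / [2] / [4];  Q = [1, 3, 5, 6] / [2] / [4]
  Insert 8 (step 7): P = [1, 3, 6, 7, 8] / [2] / [4];  Q = [1, 3, 5, 6, 7] / [2] / [4]
  Insert 9 (step 8): P = [1, 3, 6, 7, 8, 9] / [2] / [4];  Q = [1, 3, 5, 6, 7, 8] / [2] / [4]
  Insert 5 (step 9): P = [1, 3, 5, 7, 8, 9] / [2, 6] / [4];  Q = [1, 3, 5, 6, 7, 8] / [2, 9] / [4]
Final shape: (6, 2, 1).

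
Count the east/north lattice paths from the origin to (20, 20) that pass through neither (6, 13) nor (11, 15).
Number of paths = 120364531084

Inclusion–exclusion. Total paths: C(40, 20) = 137846528820. Through P₁: C(19, 6)·C(21, 14) = 3154908960. Through P₂: C(26, 11)·C(14, 9) = 15467772320. Since P₁ is strictly southwest of P₂, a monotone path through both must visit P₁ then P₂; paths through both = C(19, 6)·C(7, 5)·C(14, 9) = 1140683544. Avoid both = 137846528820 − 3154908960 − 15467772320 + 1140683544 = 120364531084.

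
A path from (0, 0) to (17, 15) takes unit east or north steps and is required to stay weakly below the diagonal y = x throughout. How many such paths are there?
Number of paths = 94287120

By the reflection principle (André's argument), the number of monotone paths to (17, 15) with n ≤ m that never go above y = x is C(32, 17) − C(32, 18) = 565722720 − 471435600 = 94287120.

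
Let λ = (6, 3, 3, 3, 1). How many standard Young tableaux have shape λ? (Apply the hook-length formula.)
# SYT of shape (6, 3, 3, 3, 1) = 360360

Hook-length formula: f^λ = n! / Π hook(c), product over all cells c of the Young diagram. For λ = (6, 3, 3, 3, 1), n = 16 boxes. Hook lengths by row (left-to-right, top-to-bottom): [10, 8, 7, 3, 2, 1]; [6, 4, 3]; [5, 3, 2]; [4, 2, 1]; [1]. Product of hooks = 58060800. So f^λ = 16! / 58060800 = 20922789888000 / 58060800 = 360360.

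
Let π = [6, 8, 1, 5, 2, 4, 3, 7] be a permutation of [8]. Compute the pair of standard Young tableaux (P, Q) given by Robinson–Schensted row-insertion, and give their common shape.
P = [1, 2, 3, 7] / [4, 8] / [5] / [6];  Q = [1, 2, 6, 8] / [3, 4] / [5] / [7];  common shape = (4, 2, 1, 1)

Row-insert the values π_1, π_2, … into P one at a time, bumping the leftmost entry strictly greater than the inserted value down to the next row. The recording tableau Q records, in position (i, j), the step at which that cell was added to P.
  Insert 6 (step 1): P = [6];  Q = [1]
  Insert 8 (step 2): P = [6, 8];  Q = [1, 2]
  Insert 1 (step 3): P = [1, 8] / [6];  Q = [1, 2] / [3]
  Insert 5 (step 4): P = [1, 5] / [6, 8];  Q = [1, 2] / [3, 4]
  Insert 2 (step 5): P = [1, 2] / [5, 8] / [6];  Q = [1, 2] / [3, 4] / [5]
  Insert 4 (step 6): P = [1, 2, 4] / [5, 8] / [6];  Q = [1, 2, 6] / [3, 4] / [5]
  Insert 3 (step 7): P = [1, 2, 3] / [4, 8] / [5] / [6];  Q = [1, 2, 6] / [3, 4] / [5] / [7]
  Insert 7 (step 8): P = [1, 2, 3, 7] / [4, 8] / [5] / [6];  Q = [1, 2, 6, 8] / [3, 4] / [5] / [7]
Final shape: (4, 2, 1, 1).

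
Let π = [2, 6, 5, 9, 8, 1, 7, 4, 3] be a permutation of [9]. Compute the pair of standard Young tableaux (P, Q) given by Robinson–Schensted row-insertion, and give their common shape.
P = [1, 3, 7] / [2, 4] / [5, 8] / [6] / [9];  Q = [1, 2, 4] / [3, 5] / [6, 7] / [8] / [9];  common shape = (3, 2, 2, 1, 1)

Row-insert the values π_1, π_2, … into P one at a time, bumping the leftmost entry strictly greater than the inserted value down to the next row. The recording tableau Q records, in position (i, j), the step at which that cell was added to P.
  Insert 2 (step 1): P = [2];  Q = [1]
  Insert 6 (step 2): P = [2, 6];  Q = [1, 2]
  Insert 5 (step 3): P = [2, 5] / [6];  Q = [1, 2] / [3]
  Insert 9 (step 4): P = [2, 5, 9] / [6];  Q = [1, 2, 4] / [3]
  Insert 8 (step 5): P = [2, 5, 8] / [6, 9];  Q = [1, 2, 4] / [3, 5]
  Insert 1 (step 6): P = [1, 5, 8] / [2, 9] / [6];  Q = [1, 2, 4] / [3, 5] / [6]
  Insert 7 (step 7): P = [1, 5, 7] / [2, 8] / [6, 9];  Q = [1, 2, 4] / [3, 5] / [6, 7]
  Insert 4 (step 8): P = [1, 4, 7] / [2, 5] / [6, 8] / [9];  Q = [1, 2, 4] / [3, 5] / [6, 7] / [8]
  Insert 3 (step 9): P = [1, 3, 7] / [2, 4] / [5, 8] / [6] / [9];  Q = [1, 2, 4] / [3, 5] / [6, 7] / [8] / [9]
Final shape: (3, 2, 2, 1, 1).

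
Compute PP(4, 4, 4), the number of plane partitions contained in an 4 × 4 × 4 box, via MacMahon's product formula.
PP(4, 4, 4) = 232848

Evaluate the triple product over i = 1..4, j = 1..4, k = 1..4. The factors are (2/1) · (3/2) · (4/3) · (5/4) · (3/2) · (4/3) · (5/4) · (6/5) · … (64 factors total). The numerators and denominators telescope so the product is an integer; carrying out the multiplication exactly gives PP(4, 4, 4) = 232848.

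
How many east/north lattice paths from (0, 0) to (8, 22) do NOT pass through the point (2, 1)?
Number of paths = 4964895

Total paths from (0, 0) to (8, 22): C(30, 8) = 5852925. Paths through (2, 1): (paths (0, 0) → (2, 1)) × (paths (2, 1) → (8, 22)) = C(3, 2) · C(27, 6) = 3 · 296010 = 888030. Avoidance count = 5852925 − 888030 = 4964895.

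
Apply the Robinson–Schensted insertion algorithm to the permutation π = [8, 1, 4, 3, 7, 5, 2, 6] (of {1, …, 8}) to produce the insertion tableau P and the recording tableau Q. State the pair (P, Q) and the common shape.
P = [1, 2, 5, 6] / [3, 7] / [4] / [8];  Q = [1, 3, 5, 8] / [2, 6] / [4] / [7];  common shape = (4, 2, 1, 1)

Row-insert the values π_1, π_2, … into P one at a time, bumping the leftmost entry strictly greater than the inserted value down to the next row. The recording tableau Q records, in position (i, j), the step at which that cell was added to P.
  Insert 8 (step 1): P = [8];  Q = [1]
  Insert 1 (step 2): P = [1] / [8];  Q = [1] / [2]
  Insert 4 (step 3): P = [1, 4] / [8];  Q = [1, 3] / [2]
  Insert 3 (step 4): P = [1, 3] / [4] / [8];  Q = [1, 3] / [2] / [4]
  Insert 7 (step 5): P = [1, 3, 7] / [4] / [8];  Q = [1, 3, 5] / [2] / [4]
  Insert 5 (step 6): P = [1, 3, 5] / [4, 7] / [8];  Q = [1, 3, 5] / [2, 6] / [4]
  Insert 2 (step 7): P = [1, 2, 5] / [3, 7] / [4] / [8];  Q = [1, 3, 5] / [2, 6] / [4] / [7]
  Insert 6 (step 8): P = [1, 2, 5, 6] / [3, 7] / [4] / [8];  Q = [1, 3, 5, 8] / [2, 6] / [4] / [7]
Final shape: (4, 2, 1, 1).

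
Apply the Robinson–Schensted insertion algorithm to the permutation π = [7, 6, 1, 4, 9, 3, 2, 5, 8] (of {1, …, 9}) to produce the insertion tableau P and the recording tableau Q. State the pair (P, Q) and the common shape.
P = [1, 2, 5, 8] / [3, 9] / [4] / [6] / [7];  Q = [1, 4, 5, 9] / [2, 8] / [3] / [6] / [7];  common shape = (4, 2, 1, 1, 1)

Row-insert the values π_1, π_2, … into P one at a time, bumping the leftmost entry strictly greater than the inserted value down to the next row. The recording tableau Q records, in position (i, j), the step at which that cell was added to P.
  Insert 7 (step 1): P = [7];  Q = [1]
  Insert 6 (step 2): P = [6] / [7];  Q = [1] / [2]
  Insert 1 (step 3): P = [1] / [6] / [7];  Q = [1] / [2] / [3]
  Insert 4 (step 4): P = [1, 4] / [6] / [7];  Q = [1, 4] / [2] / [3]
  Insert 9 (step 5): P = [1, 4, 9] / [6] / [7];  Q = [1, 4, 5] / [2] / [3]
  Insert 3 (step 6): P = [1, 3, 9] / [4] / [6] / [7];  Q = [1, 4, 5] / [2] / [3] / [6]
  Insert 2 (step 7): P = [1, 2, 9] / [3] / [4] / [6] / [7];  Q = [1, 4, 5] / [2] / [3] / [6] / [7]
  Insert 5 (step 8): P = [1, 2, 5] / [3, 9] / [4] / [6] / [7];  Q = [1, 4, 5] / [2, 8] / [3] / [6] / [7]
  Insert 8 (step 9): P = [1, 2, 5, 8] / [3, 9] / [4] / [6] / [7];  Q = [1, 4, 5, 9] / [2, 8] / [3] / [6] / [7]
Final shape: (4, 2, 1, 1, 1).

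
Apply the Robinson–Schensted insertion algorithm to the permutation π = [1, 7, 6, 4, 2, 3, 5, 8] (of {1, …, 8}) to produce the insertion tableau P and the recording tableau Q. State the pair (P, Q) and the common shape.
P = [1, 2, 3, 5, 8] / [4] / [6] / [7];  Q = [1, 2, 6, 7, 8] / [3] / [4] / [5];  common shape = (5, 1, 1, 1)

Row-insert the values π_1, π_2, … into P one at a time, bumping the leftmost entry strictly greater than the inserted value down to the next row. The recording tableau Q records, in position (i, j), the step at which that cell was added to P.
  Insert 1 (step 1): P = [1];  Q = [1]
  Insert 7 (step 2): P = [1, 7];  Q = [1, 2]
  Insert 6 (step 3): P = [1, 6] / [7];  Q = [1, 2] / [3]
  Insert 4 (step 4): P = [1, 4] / [6] / [7];  Q = [1, 2] / [3] / [4]
  Insert 2 (step 5): P = [1, 2] / [4] / [6] / [7];  Q = [1, 2] / [3] / [4] / [5]
  Insert 3 (step 6): P = [1, 2, 3] / [4] / [6] / [7];  Q = [1, 2, 6] / [3] / [4] / [5]
  Insert 5 (step 7): P = [1, 2, 3, 5] / [4] / [6] / [7];  Q = [1, 2, 6, 7] / [3] / [4] / [5]
  Insert 8 (step 8): P = [1, 2, 3, 5, 8] / [4] / [6] / [7];  Q = [1, 2, 6, 7, 8] / [3] / [4] / [5]
Final shape: (5, 1, 1, 1).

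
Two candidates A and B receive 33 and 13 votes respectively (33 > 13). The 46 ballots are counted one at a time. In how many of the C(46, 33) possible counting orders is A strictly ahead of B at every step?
Strict-lead orderings = 44246187300

Total orderings of the 46 votes with 33 for A: C(46, 33) = 101766230790. By the Bertrand ballot formula (Cycle Lemma / reflection principle), the number of orderings in which A is strictly ahead of B throughout is (p − q)/(p + q) · C(p + q, p) = (33 − 13)/(33 + 13) · 101766230790 = 44246187300.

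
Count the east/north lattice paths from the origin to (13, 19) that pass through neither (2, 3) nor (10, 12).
Number of paths = 168569130

Inclusion–exclusion. Total paths: C(32, 13) = 347373600. Through P₁: C(5, 2)·C(27, 11) = 130378950. Through P₂: C(22, 10)·C(10, 3) = 77597520. Since P₁ is strictly southwest of P₂, a monotone path through both must visit P₁ then P₂; paths through both = C(5, 2)·C(17, 8)·C(10, 3) = 29172000. Avoid both = 347373600 − 130378950 − 77597520 + 29172000 = 168569130.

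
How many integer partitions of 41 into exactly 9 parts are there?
p(41, 9 parts) = 4206

Partitions of n into exactly k parts are in bijection with partitions of n − k into at most k parts (subtract 1 from each part). So p(41, exactly 9) = p(32, parts ≤ 9). Computing via the recurrence p(m, j) = p(m, j−1) + p(m−j, j) gives 4206.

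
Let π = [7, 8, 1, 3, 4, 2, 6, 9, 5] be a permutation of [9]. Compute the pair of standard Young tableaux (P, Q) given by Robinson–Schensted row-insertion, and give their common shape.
P = [1, 2, 4, 5, 9] / [3, 6] / [7, 8];  Q = [1, 2, 5, 7, 8] / [3, 4] / [6, 9];  common shape = (5, 2, 2)

Row-insert the values π_1, π_2, … into P one at a time, bumping the leftmost entry strictly greater than the inserted value down to the next row. The recording tableau Q records, in position (i, j), the step at which that cell was added to P.
  Insert 7 (step 1): P = [7];  Q = [1]
  Insert 8 (step 2): P = [7, 8];  Q = [1, 2]
  Insert 1 (step 3): P = [1, 8] / [7];  Q = [1, 2] / [3]
  Insert 3 (step 4): P = [1, 3] / [7, 8];  Q = [1, 2] / [3, 4]
  Insert 4 (step 5): P = [1, 3, 4] / [7, 8];  Q = [1, 2, 5] / [3, 4]
  Insert 2 (step 6): P = [1, 2, 4] / [3, 8] / [7];  Q = [1, 2, 5] / [3, 4] / [6]
  Insert 6 (step 7): P = [1, 2, 4, 6] / [3, 8] / [7];  Q = [1, 2, 5, 7] / [3, 4] / [6]
  Insert 9 (step 8): P = [1, 2, 4, 6, 9] / [3, 8] / [7];  Q = [1, 2, 5, 7, 8] / [3, 4] / [6]
  Insert 5 (step 9): P = [1, 2, 4, 5, 9] / [3, 6] / [7, 8];  Q = [1, 2, 5, 7, 8] / [3, 4] / [6, 9]
Final shape: (5, 2, 2).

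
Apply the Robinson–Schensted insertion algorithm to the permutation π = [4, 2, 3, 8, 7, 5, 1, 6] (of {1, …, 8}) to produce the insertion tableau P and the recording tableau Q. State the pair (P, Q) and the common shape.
P = [1, 3, 5, 6] / [2, 7] / [4] / [8];  Q = [1, 3, 4, 8] / [2, 5] / [6] / [7];  common shape = (4, 2, 1, 1)

Row-insert the values π_1, π_2, … into P one at a time, bumping the leftmost entry strictly greater than the inserted value down to the next row. The recording tableau Q records, in position (i, j), the step at which that cell was added to P.
  Insert 4 (step 1): P = [4];  Q = [1]
  Insert 2 (step 2): P = [2] / [4];  Q = [1] / [2]
  Insert 3 (step 3): P = [2, 3] / [4];  Q = [1, 3] / [2]
  Insert 8 (step 4): P = [2, 3, 8] / [4];  Q = [1, 3, 4] / [2]
  Insert 7 (step 5): P = [2, 3, 7] / [4, 8];  Q = [1, 3, 4] / [2, 5]
  Insert 5 (step 6): P = [2, 3, 5] / [4, 7] / [8];  Q = [1, 3, 4] / [2, 5] / [6]
  Insert 1 (step 7): P = [1, 3, 5] / [2, 7] / [4] / [8];  Q = [1, 3, 4] / [2, 5] / [6] / [7]
  Insert 6 (step 8): P = [1, 3, 5, 6] / [2, 7] / [4] / [8];  Q = [1, 3, 4, 8] / [2, 5] / [6] / [7]
Final shape: (4, 2, 1, 1).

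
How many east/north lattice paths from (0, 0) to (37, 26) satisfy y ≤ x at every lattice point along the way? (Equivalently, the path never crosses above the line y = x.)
Number of paths = 112792097461349754

By the reflection principle (André's argument), the number of monotone paths to (37, 26) with n ≤ m that never go above y = x is C(63, 37) − C(63, 38) = 357174975294274221 − 244382877832924467 = 112792097461349754.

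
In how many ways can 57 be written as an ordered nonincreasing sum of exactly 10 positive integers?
p(57, 10 parts) = 43214

Partitions of n into exactly k parts are in bijection with partitions of n − k into at most k parts (subtract 1 from each part). So p(57, exactly 10) = p(47, parts ≤ 10). Computing via the recurrence p(m, j) = p(m, j−1) + p(m−j, j) gives 43214.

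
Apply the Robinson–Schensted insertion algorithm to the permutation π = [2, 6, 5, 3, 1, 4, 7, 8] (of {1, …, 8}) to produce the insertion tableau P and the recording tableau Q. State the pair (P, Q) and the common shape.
P = [1, 3, 4, 7, 8] / [2] / [5] / [6];  Q = [1, 2, 6, 7, 8] / [3] / [4] / [5];  common shape = (5, 1, 1, 1)

Row-insert the values π_1, π_2, … into P one at a time, bumping the leftmost entry strictly greater than the inserted value down to the next row. The recording tableau Q records, in position (i, j), the step at which that cell was added to P.
  Insert 2 (step 1): P = [2];  Q = [1]
  Insert 6 (step 2): P = [2, 6];  Q = [1, 2]
  Insert 5 (step 3): P = [2, 5] / [6];  Q = [1, 2] / [3]
  Insert 3 (step 4): P = [2, 3] / [5] / [6];  Q = [1, 2] / [3] / [4]
  Insert 1 (step 5): P = [1, 3] / [2] / [5] / [6];  Q = [1, 2] / [3] / [4] / [5]
  Insert 4 (step 6): P = [1, 3, 4] / [2] / [5] / [6];  Q = [1, 2, 6] / [3] / [4] / [5]
  Insert 7 (step 7): P = [1, 3, 4, 7] / [2] / [5] / [6];  Q = [1, 2, 6, 7] / [3] / [4] / [5]
  Insert 8 (step 8): P = [1, 3, 4, 7, 8] / [2] / [5] / [6];  Q = [1, 2, 6, 7, 8] / [3] / [4] / [5]
Final shape: (5, 1, 1, 1).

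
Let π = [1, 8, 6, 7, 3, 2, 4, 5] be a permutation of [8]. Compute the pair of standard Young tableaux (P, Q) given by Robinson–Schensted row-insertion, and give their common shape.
P = [1, 2, 4, 5] / [3, 7] / [6] / [8];  Q = [1, 2, 4, 8] / [3, 7] / [5] / [6];  common shape = (4, 2, 1, 1)

Row-insert the values π_1, π_2, … into P one at a time, bumping the leftmost entry strictly greater than the inserted value down to the next row. The recording tableau Q records, in position (i, j), the step at which that cell was added to P.
  Insert 1 (step 1): P = [1];  Q = [1]
  Insert 8 (step 2): P = [1, 8];  Q = [1, 2]
  Insert 6 (step 3): P = [1, 6] / [8];  Q = [1, 2] / [3]
  Insert 7 (step 4): P = [1, 6, 7] / [8];  Q = [1, 2, 4] / [3]
  Insert 3 (step 5): P = [1, 3, 7] / [6] / [8];  Q = [1, 2, 4] / [3] / [5]
  Insert 2 (step 6): P = [1, 2, 7] / [3] / [6] / [8];  Q = [1, 2, 4] / [3] / [5] / [6]
  Insert 4 (step 7): P = [1, 2, 4] / [3, 7] / [6] / [8];  Q = [1, 2, 4] / [3, 7] / [5] / [6]
  Insert 5 (step 8): P = [1, 2, 4, 5] / [3, 7] / [6] / [8];  Q = [1, 2, 4, 8] / [3, 7] / [5] / [6]
Final shape: (4, 2, 1, 1).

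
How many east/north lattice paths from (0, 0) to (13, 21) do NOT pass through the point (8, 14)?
Number of paths = 674725920

Total paths from (0, 0) to (13, 21): C(34, 13) = 927983760. Paths through (8, 14): (paths (0, 0) → (8, 14)) × (paths (8, 14) → (13, 21)) = C(22, 8) · C(12, 5) = 319770 · 792 = 253257840. Avoidance count = 927983760 − 253257840 = 674725920.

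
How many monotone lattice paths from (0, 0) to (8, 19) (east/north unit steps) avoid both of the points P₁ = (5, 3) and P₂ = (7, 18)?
Number of paths = 1219643

Inclusion–exclusion. Total paths: C(27, 8) = 2220075. Through P₁: C(8, 5)·C(19, 3) = 54264. Through P₂: C(25, 7)·C(2, 1) = 961400. Since P₁ is strictly southwest of P₂, a monotone path through both must visit P₁ then P₂; paths through both = C(8, 5)·C(17, 2)·C(2, 1) = 15232. Avoid both = 2220075 − 54264 − 961400 + 15232 = 1219643.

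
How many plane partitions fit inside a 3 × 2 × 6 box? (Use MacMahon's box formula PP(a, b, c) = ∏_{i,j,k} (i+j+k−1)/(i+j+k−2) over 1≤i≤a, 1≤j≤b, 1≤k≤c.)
PP(3, 2, 6) = 2520

Evaluate the triple product over i = 1..3, j = 1..2, k = 1..6. The factors are (2/1) · (3/2) · (4/3) · (5/4) · (6/5) · (7/6) · (3/2) · (4/3) · … (36 factors total). The numerators and denominators telescope so the product is an integer; carrying out the multiplication exactly gives PP(3, 2, 6) = 2520.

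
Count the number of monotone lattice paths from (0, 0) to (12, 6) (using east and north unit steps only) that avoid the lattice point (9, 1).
Number of paths = 18004

Total paths from (0, 0) to (12, 6): C(18, 12) = 18564. Paths through (9, 1): (paths (0, 0) → (9, 1)) × (paths (9, 1) → (12, 6)) = C(10, 9) · C(8, 3) = 10 · 56 = 560. Avoidance count = 18564 − 560 = 18004.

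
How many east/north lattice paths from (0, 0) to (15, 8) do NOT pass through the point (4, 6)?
Number of paths = 473934

Total paths from (0, 0) to (15, 8): C(23, 15) = 490314. Paths through (4, 6): (paths (0, 0) → (4, 6)) × (paths (4, 6) → (15, 8)) = C(10, 4) · C(13, 11) = 210 · 78 = 16380. Avoidance count = 490314 − 16380 = 473934.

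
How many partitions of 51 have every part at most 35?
p(51, parts ≤ 35) = 239259

Use the recurrence p(n, m) = p(n, m−1) + p(n−m, m): either the largest part is < m (count p(n, m−1)) or the largest part is exactly m (remove one copy of m, count p(n−m, m)). With p(0, ·) = 1 this gives p(51, parts ≤ 35) = 239259. (By conjugating Young diagrams, this also counts partitions of 51 into at most 35 parts.)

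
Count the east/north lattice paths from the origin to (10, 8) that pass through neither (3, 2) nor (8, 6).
Number of paths = 16140

Inclusion–exclusion. Total paths: C(18, 10) = 43758. Through P₁: C(5, 3)·C(13, 7) = 17160. Through P₂: C(14, 8)·C(4, 2) = 18018. Since P₁ is strictly southwest of P₂, a monotone path through both must visit P₁ then P₂; paths through both = C(5, 3)·C(9, 5)·C(4, 2) = 7560. Avoid both = 43758 − 17160 − 18018 + 7560 = 16140.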